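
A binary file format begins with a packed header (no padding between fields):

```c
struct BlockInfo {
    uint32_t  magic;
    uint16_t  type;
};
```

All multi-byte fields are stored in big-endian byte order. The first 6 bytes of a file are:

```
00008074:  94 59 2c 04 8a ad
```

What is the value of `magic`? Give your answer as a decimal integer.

`magic` is the first field, at byte offset 0, occupying 4 bytes.
Bytes at offsets 0..3: 94 59 2C 04.
Big-endian stores the most-significant byte at the lowest address.
The bytes are already most-significant first: 0x94592C04.
0x94592C04 = 2488871940.

2488871940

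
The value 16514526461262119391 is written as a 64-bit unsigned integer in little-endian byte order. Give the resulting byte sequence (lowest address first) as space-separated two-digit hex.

16514526461262119391 in hexadecimal, padded to 64 bits, is 0xE52F62519D5141DF.
Split into bytes (most-significant first): E5 2F 62 51 9D 51 41 DF.
Little-endian: lowest address holds the least-significant byte.
So at ascending addresses the bytes are DF 41 51 9D 51 62 2F E5.

DF 41 51 9D 51 62 2F E5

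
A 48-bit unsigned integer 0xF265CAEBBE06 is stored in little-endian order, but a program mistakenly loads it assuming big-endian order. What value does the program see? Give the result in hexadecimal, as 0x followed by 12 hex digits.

0x06BEEBCA65F2

Stored little-endian, the bytes at ascending addresses are 06 BE EB CA 65 F2.
Read back as big-endian, the last byte is least significant, giving 0x06BEEBCA65F2.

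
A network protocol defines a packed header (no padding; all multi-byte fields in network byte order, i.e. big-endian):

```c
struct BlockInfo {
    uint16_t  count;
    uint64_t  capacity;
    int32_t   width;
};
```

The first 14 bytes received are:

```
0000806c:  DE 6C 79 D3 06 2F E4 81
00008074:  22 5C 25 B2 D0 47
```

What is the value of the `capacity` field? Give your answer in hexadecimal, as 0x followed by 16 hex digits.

`capacity` follows `count` (2 bytes), so it starts at byte offset 2 and occupies 8 bytes.
Bytes at offsets 2..9: 79 D3 06 2F E4 81 22 5C.
Big-endian: lowest address holds the most-significant byte.
The bytes are already most-significant first: 0x79D3062FE481225C.

0x79D3062FE481225C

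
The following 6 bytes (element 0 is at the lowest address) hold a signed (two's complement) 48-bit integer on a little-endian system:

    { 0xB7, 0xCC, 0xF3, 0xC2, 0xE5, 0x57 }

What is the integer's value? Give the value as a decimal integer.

96644329884855

Little-endian: lowest address holds the least-significant byte.
Reassemble most-significant byte first: 57 E5 C2 F3 CC B7 → 0x57E5C2F3CCB7.
0x57E5C2F3CCB7 = 96644329884855.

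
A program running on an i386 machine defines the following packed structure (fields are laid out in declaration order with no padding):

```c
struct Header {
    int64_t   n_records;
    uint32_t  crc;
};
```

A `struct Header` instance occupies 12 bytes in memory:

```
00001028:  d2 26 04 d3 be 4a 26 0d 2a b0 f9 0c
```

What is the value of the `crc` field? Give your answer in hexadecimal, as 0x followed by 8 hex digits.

0x0CF9B02A

`crc` follows `n_records` (8 bytes), so it starts at byte offset 8 and occupies 4 bytes.
Bytes at offsets 8..11: 2A B0 F9 0C.
In little-endian order the low byte comes first in memory.
Reassemble most-significant byte first: 0C F9 B0 2A → 0x0CF9B02A.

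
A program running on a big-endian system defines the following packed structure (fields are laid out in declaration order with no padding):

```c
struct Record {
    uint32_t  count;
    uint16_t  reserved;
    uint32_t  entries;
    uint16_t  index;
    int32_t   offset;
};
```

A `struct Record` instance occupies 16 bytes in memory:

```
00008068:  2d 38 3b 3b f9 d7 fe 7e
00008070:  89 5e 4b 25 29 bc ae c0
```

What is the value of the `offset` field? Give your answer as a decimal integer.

700231360

`offset` follows `count` (4 B), `reserved` (2 B), `entries` (4 B), `index` (2 B), so it starts at offset 4 + 2 + 4 + 2 = 12 and occupies 4 bytes.
Bytes at offsets 12..15: 29 BC AE C0.
Big-endian stores the most-significant byte at the lowest address.
The bytes are already most-significant first: 0x29BCAEC0.
0x29BCAEC0 = 700231360.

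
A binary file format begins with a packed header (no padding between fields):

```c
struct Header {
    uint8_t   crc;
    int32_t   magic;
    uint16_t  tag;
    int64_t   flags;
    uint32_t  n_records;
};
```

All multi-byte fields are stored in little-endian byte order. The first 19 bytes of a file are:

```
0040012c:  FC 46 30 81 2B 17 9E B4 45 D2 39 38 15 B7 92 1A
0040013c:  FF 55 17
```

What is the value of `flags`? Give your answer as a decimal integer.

-7874802092201589324

`flags` follows `crc` (1 B), `magic` (4 B), `tag` (2 B), so it starts at offset 1 + 4 + 2 = 7 and occupies 8 bytes.
Bytes at offsets 7..14: B4 45 D2 39 38 15 B7 92.
Little-endian: lowest address holds the least-significant byte.
Reassemble most-significant byte first: 92 B7 15 38 39 D2 45 B4 → 0x92B7153839D245B4.
Top bit is set, so as a signed 64-bit value this is 0x92B7153839D245B4 − 2^64 = -7874802092201589324.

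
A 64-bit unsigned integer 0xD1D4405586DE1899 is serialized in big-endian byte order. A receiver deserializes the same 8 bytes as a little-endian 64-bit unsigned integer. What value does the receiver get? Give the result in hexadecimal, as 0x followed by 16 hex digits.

Stored big-endian, the bytes at ascending addresses are D1 D4 40 55 86 DE 18 99.
Read back as little-endian, the first byte is least significant, giving 0x9918DE865540D4D1.

0x9918DE865540D4D1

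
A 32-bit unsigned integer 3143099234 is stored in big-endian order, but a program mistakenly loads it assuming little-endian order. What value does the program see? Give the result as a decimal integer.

3143099234 in 32-bit hexadecimal is 0xBB57E362.
Stored big-endian, the bytes at ascending addresses are BB 57 E3 62.
Read back as little-endian, the first byte is least significant, giving 0x62E357BB.
0x62E357BB = 1659066299.

1659066299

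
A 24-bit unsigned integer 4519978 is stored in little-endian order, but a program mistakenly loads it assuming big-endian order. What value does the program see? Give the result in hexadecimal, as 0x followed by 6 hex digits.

0x2AF844

4519978 in 24-bit hexadecimal is 0x44F82A.
Stored little-endian, the bytes at ascending addresses are 2A F8 44.
Read back as big-endian, the last byte is least significant, giving 0x2AF844.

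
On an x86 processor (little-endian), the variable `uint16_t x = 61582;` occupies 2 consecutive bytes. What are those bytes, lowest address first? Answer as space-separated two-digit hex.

8E F0

61582 in hexadecimal, padded to 16 bits, is 0xF08E.
Split into bytes (most-significant first): F0 8E.
Little-endian: lowest address holds the least-significant byte.
So at ascending addresses the bytes are 8E F0.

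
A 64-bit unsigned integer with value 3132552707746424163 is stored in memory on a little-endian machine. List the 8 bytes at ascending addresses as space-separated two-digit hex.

3132552707746424163 in hexadecimal, padded to 64 bits, is 0x2B7910173969E563.
Split into bytes (most-significant first): 2B 79 10 17 39 69 E5 63.
In little-endian order the low byte comes first in memory.
So at ascending addresses the bytes are 63 E5 69 39 17 10 79 2B.

63 E5 69 39 17 10 79 2B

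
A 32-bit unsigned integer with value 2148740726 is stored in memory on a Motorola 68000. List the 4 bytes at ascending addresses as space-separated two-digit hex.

80 13 2E 76

2148740726 in hexadecimal, padded to 32 bits, is 0x80132E76.
Split into bytes (most-significant first): 80 13 2E 76.
Big-endian: lowest address holds the most-significant byte.
So the memory order matches the most-significant-first order: 80 13 2E 76.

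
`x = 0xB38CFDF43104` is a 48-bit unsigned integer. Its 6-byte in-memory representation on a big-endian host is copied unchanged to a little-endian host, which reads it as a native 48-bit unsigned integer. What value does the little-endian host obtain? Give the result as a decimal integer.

4612610165939

Stored big-endian, the bytes at ascending addresses are B3 8C FD F4 31 04.
Read back as little-endian, the first byte is least significant, giving 0x0431F4FD8CB3.
0x0431F4FD8CB3 = 4612610165939.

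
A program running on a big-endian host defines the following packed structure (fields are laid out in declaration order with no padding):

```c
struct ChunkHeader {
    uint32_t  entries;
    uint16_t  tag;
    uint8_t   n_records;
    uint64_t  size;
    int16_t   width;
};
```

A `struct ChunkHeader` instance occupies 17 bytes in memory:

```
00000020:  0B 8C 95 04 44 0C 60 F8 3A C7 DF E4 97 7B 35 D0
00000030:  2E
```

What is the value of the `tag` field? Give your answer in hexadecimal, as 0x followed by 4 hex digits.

`tag` follows `entries` (4 bytes), so it starts at byte offset 4 and occupies 2 bytes.
Bytes at offsets 4..5: 44 0C.
Big-endian stores the most-significant byte at the lowest address.
The bytes are already most-significant first: 0x440C.

0x440C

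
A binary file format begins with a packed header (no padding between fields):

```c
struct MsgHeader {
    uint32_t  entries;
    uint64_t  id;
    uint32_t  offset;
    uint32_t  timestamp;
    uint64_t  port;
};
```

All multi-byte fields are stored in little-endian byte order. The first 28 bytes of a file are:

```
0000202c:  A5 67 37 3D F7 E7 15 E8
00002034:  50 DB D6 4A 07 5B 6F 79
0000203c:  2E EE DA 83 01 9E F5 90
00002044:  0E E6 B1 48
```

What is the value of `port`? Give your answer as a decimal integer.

`port` follows `entries` (4 B), `id` (8 B), `offset` (4 B), `timestamp` (4 B), so it starts at offset 4 + 8 + 4 + 4 = 20 and occupies 8 bytes.
Bytes at offsets 20..27: 01 9E F5 90 0E E6 B1 48.
In little-endian order the low byte comes first in memory.
Reassemble most-significant byte first: 48 B1 E6 0E 90 F5 9E 01 → 0x48B1E60E90F59E01.
0x48B1E60E90F59E01 = 5238220791844544001.

5238220791844544001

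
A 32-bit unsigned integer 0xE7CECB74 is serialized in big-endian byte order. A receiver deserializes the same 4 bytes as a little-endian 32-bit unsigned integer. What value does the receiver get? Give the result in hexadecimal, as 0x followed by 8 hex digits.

Stored big-endian, the bytes at ascending addresses are E7 CE CB 74.
Read back as little-endian, the first byte is least significant, giving 0x74CBCEE7.

0x74CBCEE7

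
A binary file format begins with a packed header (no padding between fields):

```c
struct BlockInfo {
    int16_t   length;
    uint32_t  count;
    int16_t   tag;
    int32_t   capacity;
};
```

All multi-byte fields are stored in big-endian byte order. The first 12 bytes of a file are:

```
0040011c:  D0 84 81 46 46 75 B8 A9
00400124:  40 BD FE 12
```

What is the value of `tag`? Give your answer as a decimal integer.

`tag` follows `length` (2 B), `count` (4 B), so it starts at offset 2 + 4 = 6 and occupies 2 bytes.
Bytes at offsets 6..7: B8 A9.
Big-endian: lowest address holds the most-significant byte.
The bytes are already most-significant first: 0xB8A9.
Top bit is set, so as a signed 16-bit value this is 0xB8A9 − 2^16 = -18263.

-18263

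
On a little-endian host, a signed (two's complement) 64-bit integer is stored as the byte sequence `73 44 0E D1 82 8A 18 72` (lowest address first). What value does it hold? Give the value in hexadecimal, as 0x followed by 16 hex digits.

0x72188A82D10E4473

In little-endian order the low byte comes first in memory.
Reassemble most-significant byte first: 72 18 8A 82 D1 0E 44 73 → 0x72188A82D10E4473.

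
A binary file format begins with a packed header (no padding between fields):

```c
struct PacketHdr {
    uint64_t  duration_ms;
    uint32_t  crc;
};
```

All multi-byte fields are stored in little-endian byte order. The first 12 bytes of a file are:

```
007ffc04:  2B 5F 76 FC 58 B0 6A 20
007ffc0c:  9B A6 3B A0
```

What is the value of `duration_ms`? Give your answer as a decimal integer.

2335873252984250155

`duration_ms` is the first field, at byte offset 0, occupying 8 bytes.
Bytes at offsets 0..7: 2B 5F 76 FC 58 B0 6A 20.
In little-endian order the low byte comes first in memory.
Reassemble most-significant byte first: 20 6A B0 58 FC 76 5F 2B → 0x206AB058FC765F2B.
0x206AB058FC765F2B = 2335873252984250155.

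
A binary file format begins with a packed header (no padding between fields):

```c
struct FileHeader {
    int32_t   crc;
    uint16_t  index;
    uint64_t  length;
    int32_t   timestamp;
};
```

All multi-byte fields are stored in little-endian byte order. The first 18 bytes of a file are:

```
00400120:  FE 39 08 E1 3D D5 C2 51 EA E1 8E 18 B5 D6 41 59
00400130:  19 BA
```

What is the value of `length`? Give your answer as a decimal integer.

15471299096855859650

`length` follows `crc` (4 B), `index` (2 B), so it starts at offset 4 + 2 = 6 and occupies 8 bytes.
Bytes at offsets 6..13: C2 51 EA E1 8E 18 B5 D6.
Little-endian stores the least-significant byte at the lowest address.
Reassemble most-significant byte first: D6 B5 18 8E E1 EA 51 C2 → 0xD6B5188EE1EA51C2.
0xD6B5188EE1EA51C2 = 15471299096855859650.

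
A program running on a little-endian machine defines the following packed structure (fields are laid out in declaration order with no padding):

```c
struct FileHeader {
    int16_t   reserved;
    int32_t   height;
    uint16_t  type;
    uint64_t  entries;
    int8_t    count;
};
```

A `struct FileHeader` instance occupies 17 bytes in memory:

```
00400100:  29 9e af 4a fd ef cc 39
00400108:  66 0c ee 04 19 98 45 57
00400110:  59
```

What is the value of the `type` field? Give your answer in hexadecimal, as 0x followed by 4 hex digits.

0x39CC

`type` follows `reserved` (2 B), `height` (4 B), so it starts at offset 2 + 4 = 6 and occupies 2 bytes.
Bytes at offsets 6..7: CC 39.
Little-endian: lowest address holds the least-significant byte.
Reassemble most-significant byte first: 39 CC → 0x39CC.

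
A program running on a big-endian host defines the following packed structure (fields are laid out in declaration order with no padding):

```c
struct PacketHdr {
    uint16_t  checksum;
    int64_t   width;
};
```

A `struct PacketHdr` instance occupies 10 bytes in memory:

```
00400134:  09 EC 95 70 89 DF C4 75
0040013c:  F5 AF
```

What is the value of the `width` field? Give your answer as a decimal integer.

`width` follows `checksum` (2 bytes), so it starts at byte offset 2 and occupies 8 bytes.
Bytes at offsets 2..9: 95 70 89 DF C4 75 F5 AF.
Big-endian stores the most-significant byte at the lowest address.
The bytes are already most-significant first: 0x957089DFC475F5AF.
Top bit is set, so as a signed 64-bit value this is 0x957089DFC475F5AF − 2^64 = -7678485770499918417.

-7678485770499918417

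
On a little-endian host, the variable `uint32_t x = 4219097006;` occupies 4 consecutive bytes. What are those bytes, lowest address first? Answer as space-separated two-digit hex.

4219097006 in hexadecimal, padded to 32 bits, is 0xFB7A4FAE.
Split into bytes (most-significant first): FB 7A 4F AE.
In little-endian order the low byte comes first in memory.
So at ascending addresses the bytes are AE 4F 7A FB.

AE 4F 7A FB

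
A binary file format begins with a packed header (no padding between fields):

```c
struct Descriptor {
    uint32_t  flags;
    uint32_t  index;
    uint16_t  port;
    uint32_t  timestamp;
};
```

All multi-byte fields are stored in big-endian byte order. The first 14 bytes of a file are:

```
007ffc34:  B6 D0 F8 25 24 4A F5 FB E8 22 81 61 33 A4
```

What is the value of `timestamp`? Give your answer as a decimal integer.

2170631076

`timestamp` follows `flags` (4 B), `index` (4 B), `port` (2 B), so it starts at offset 4 + 4 + 2 = 10 and occupies 4 bytes.
Bytes at offsets 10..13: 81 61 33 A4.
In big-endian order the high byte comes first in memory.
The bytes are already most-significant first: 0x816133A4.
0x816133A4 = 2170631076.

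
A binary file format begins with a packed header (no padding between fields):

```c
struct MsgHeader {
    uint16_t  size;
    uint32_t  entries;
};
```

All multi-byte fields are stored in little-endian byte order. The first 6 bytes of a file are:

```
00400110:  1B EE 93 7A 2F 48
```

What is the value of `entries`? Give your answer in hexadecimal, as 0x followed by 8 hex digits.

`entries` follows `size` (2 bytes), so it starts at byte offset 2 and occupies 4 bytes.
Bytes at offsets 2..5: 93 7A 2F 48.
Little-endian: lowest address holds the least-significant byte.
Reassemble most-significant byte first: 48 2F 7A 93 → 0x482F7A93.

0x482F7A93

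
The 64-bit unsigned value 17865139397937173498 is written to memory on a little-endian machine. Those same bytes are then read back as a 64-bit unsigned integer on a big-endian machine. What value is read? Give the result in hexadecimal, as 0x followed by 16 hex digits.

0xFA93E1FCA0B9EDF7

17865139397937173498 in 64-bit hexadecimal is 0xF7EDB9A0FCE193FA.
Stored little-endian, the bytes at ascending addresses are FA 93 E1 FC A0 B9 ED F7.
Read back as big-endian, the last byte is least significant, giving 0xFA93E1FCA0B9EDF7.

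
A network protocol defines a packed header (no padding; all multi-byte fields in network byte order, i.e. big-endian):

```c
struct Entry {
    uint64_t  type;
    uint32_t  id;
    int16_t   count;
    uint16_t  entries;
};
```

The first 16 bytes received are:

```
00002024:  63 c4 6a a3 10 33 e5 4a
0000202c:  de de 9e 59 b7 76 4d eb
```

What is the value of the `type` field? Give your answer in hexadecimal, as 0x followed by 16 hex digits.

`type` is the first field, at byte offset 0, occupying 8 bytes.
Bytes at offsets 0..7: 63 C4 6A A3 10 33 E5 4A.
Big-endian stores the most-significant byte at the lowest address.
The bytes are already most-significant first: 0x63C46AA31033E54A.

0x63C46AA31033E54A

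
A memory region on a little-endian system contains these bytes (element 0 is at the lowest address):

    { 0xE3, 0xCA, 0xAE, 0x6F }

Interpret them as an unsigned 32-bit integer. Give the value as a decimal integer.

1873726179

In little-endian order the low byte comes first in memory.
Reassemble most-significant byte first: 6F AE CA E3 → 0x6FAECAE3.
0x6FAECAE3 = 1873726179.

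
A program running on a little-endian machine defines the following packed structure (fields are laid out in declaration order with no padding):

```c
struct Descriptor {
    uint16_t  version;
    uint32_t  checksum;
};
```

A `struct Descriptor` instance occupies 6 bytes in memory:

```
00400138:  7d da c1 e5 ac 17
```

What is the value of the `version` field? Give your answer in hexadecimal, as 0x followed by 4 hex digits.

0xDA7D

`version` is the first field, at byte offset 0, occupying 2 bytes.
Bytes at offsets 0..1: 7D DA.
Little-endian stores the least-significant byte at the lowest address.
Reassemble most-significant byte first: DA 7D → 0xDA7D.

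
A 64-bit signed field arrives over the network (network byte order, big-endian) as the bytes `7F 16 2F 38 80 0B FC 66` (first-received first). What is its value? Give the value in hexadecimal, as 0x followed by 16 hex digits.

Big-endian: lowest address holds the most-significant byte.
The bytes are already most-significant first: 0x7F162F38800BFC66.

0x7F162F38800BFC66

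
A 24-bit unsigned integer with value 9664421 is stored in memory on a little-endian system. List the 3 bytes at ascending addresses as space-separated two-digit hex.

9664421 in hexadecimal, padded to 24 bits, is 0x9377A5.
Split into bytes (most-significant first): 93 77 A5.
Little-endian stores the least-significant byte at the lowest address.
So at ascending addresses the bytes are A5 77 93.

A5 77 93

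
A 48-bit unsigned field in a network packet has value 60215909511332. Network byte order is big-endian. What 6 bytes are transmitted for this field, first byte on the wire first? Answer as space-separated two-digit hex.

36 C4 1B E5 70 A4

60215909511332 in hexadecimal, padded to 48 bits, is 0x36C41BE570A4.
Split into bytes (most-significant first): 36 C4 1B E5 70 A4.
Big-endian stores the most-significant byte at the lowest address.
So the memory order matches the most-significant-first order: 36 C4 1B E5 70 A4.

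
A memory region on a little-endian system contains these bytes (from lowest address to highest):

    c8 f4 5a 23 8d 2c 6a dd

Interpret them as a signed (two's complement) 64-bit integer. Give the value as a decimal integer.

Little-endian: lowest address holds the least-significant byte.
Reassemble most-significant byte first: DD 6A 2C 8D 23 5A F4 C8 → 0xDD6A2C8D235AF4C8.
Top bit is set, so as a signed 64-bit value this is 0xDD6A2C8D235AF4C8 − 2^64 = -2492130459100973880.

-2492130459100973880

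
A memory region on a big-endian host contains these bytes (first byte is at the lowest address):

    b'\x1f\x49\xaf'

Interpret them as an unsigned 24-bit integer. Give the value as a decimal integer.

2050479

Big-endian stores the most-significant byte at the lowest address.
The bytes are already most-significant first: 0x1F49AF.
0x1F49AF = 2050479.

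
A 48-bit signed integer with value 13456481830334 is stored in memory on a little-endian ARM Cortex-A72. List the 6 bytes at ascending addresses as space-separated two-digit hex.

BE C5 D1 14 3D 0C

13456481830334 in hexadecimal, padded to 48 bits, is 0x0C3D14D1C5BE.
Split into bytes (most-significant first): 0C 3D 14 D1 C5 BE.
Little-endian stores the least-significant byte at the lowest address.
So at ascending addresses the bytes are BE C5 D1 14 3D 0C.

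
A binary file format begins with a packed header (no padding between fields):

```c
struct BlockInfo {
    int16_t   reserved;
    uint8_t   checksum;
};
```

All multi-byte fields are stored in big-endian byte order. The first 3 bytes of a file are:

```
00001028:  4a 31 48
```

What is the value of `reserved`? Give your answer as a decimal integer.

`reserved` is the first field, at byte offset 0, occupying 2 bytes.
Bytes at offsets 0..1: 4A 31.
Big-endian stores the most-significant byte at the lowest address.
The bytes are already most-significant first: 0x4A31.
0x4A31 = 18993.

18993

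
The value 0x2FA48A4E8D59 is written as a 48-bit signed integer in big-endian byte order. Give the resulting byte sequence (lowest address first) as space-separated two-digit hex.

2F A4 8A 4E 8D 59

Split into bytes (most-significant first): 2F A4 8A 4E 8D 59.
In big-endian order the high byte comes first in memory.
So the memory order matches the most-significant-first order: 2F A4 8A 4E 8D 59.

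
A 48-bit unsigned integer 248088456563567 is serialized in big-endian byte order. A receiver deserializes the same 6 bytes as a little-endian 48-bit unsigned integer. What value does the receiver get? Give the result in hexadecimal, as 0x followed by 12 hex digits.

248088456563567 in 48-bit hexadecimal is 0xE1A298538B6F.
Stored big-endian, the bytes at ascending addresses are E1 A2 98 53 8B 6F.
Read back as little-endian, the first byte is least significant, giving 0x6F8B5398A2E1.

0x6F8B5398A2E1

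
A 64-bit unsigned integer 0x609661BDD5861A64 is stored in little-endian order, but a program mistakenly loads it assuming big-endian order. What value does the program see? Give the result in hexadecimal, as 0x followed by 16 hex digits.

Stored little-endian, the bytes at ascending addresses are 64 1A 86 D5 BD 61 96 60.
Read back as big-endian, the last byte is least significant, giving 0x641A86D5BD619660.

0x641A86D5BD619660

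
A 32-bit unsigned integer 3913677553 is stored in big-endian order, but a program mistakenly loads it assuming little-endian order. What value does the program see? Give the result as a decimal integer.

4059710953

3913677553 in 32-bit hexadecimal is 0xE945FAF1.
Stored big-endian, the bytes at ascending addresses are E9 45 FA F1.
Read back as little-endian, the first byte is least significant, giving 0xF1FA45E9.
0xF1FA45E9 = 4059710953.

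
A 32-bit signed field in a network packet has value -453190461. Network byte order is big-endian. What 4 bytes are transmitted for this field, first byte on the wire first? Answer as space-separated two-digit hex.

Two's complement of -453190461 in 32 bits: 453190461 = 0x1B03233D; invert → 0xE4FCDCC2; add 1 → 0xE4FCDCC3.
Split into bytes (most-significant first): E4 FC DC C3.
Big-endian: lowest address holds the most-significant byte.
So the memory order matches the most-significant-first order: E4 FC DC C3.

E4 FC DC C3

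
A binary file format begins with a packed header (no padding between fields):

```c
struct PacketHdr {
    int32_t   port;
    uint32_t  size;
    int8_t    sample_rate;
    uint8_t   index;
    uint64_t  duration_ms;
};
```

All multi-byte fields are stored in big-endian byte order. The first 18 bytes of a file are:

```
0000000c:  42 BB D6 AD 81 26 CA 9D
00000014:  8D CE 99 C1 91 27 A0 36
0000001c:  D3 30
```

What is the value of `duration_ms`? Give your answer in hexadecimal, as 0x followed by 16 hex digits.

`duration_ms` follows `port` (4 B), `size` (4 B), `sample_rate` (1 B), `index` (1 B), so it starts at offset 4 + 4 + 1 + 1 = 10 and occupies 8 bytes.
Bytes at offsets 10..17: 99 C1 91 27 A0 36 D3 30.
In big-endian order the high byte comes first in memory.
The bytes are already most-significant first: 0x99C19127A036D330.

0x99C19127A036D330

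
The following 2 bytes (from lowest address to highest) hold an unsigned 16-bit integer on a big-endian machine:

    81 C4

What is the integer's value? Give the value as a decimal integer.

33220

Big-endian: lowest address holds the most-significant byte.
The bytes are already most-significant first: 0x81C4.
0x81C4 = 33220.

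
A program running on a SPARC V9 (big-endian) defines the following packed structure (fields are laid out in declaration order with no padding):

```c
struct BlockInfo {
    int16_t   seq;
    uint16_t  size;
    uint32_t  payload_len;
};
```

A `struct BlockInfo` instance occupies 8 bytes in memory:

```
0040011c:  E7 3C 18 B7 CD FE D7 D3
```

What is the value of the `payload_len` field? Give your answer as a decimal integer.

`payload_len` follows `seq` (2 B), `size` (2 B), so it starts at offset 2 + 2 = 4 and occupies 4 bytes.
Bytes at offsets 4..7: CD FE D7 D3.
In big-endian order the high byte comes first in memory.
The bytes are already most-significant first: 0xCDFED7D3.
0xCDFED7D3 = 3456030675.

3456030675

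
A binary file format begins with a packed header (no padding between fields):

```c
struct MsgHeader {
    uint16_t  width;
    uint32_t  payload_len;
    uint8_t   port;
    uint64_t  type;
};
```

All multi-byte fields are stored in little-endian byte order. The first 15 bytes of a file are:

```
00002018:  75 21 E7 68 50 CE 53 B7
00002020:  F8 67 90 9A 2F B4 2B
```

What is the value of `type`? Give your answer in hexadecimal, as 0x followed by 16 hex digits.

0x2BB42F9A9067F8B7

`type` follows `width` (2 B), `payload_len` (4 B), `port` (1 B), so it starts at offset 2 + 4 + 1 = 7 and occupies 8 bytes.
Bytes at offsets 7..14: B7 F8 67 90 9A 2F B4 2B.
Little-endian: lowest address holds the least-significant byte.
Reassemble most-significant byte first: 2B B4 2F 9A 90 67 F8 B7 → 0x2BB42F9A9067F8B7.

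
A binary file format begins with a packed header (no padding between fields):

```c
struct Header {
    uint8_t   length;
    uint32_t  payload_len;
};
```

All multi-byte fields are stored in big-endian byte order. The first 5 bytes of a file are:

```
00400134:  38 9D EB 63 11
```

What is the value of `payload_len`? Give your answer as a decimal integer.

`payload_len` follows `length` (1 byte), so it starts at byte offset 1 and occupies 4 bytes.
Bytes at offsets 1..4: 9D EB 63 11.
Big-endian: lowest address holds the most-significant byte.
The bytes are already most-significant first: 0x9DEB6311.
0x9DEB6311 = 2649449233.

2649449233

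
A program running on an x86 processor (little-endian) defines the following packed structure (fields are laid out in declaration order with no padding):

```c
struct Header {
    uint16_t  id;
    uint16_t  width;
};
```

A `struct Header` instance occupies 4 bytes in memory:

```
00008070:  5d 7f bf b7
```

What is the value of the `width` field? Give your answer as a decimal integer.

47039

`width` follows `id` (2 bytes), so it starts at byte offset 2 and occupies 2 bytes.
Bytes at offsets 2..3: BF B7.
Little-endian: lowest address holds the least-significant byte.
Reassemble most-significant byte first: B7 BF → 0xB7BF.
0xB7BF = 47039.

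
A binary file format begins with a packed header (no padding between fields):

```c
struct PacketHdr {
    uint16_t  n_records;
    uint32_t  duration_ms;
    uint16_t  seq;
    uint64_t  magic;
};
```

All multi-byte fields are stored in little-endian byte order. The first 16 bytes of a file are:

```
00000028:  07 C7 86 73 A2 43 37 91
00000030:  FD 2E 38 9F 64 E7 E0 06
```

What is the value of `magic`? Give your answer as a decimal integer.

495650378364759805

`magic` follows `n_records` (2 B), `duration_ms` (4 B), `seq` (2 B), so it starts at offset 2 + 4 + 2 = 8 and occupies 8 bytes.
Bytes at offsets 8..15: FD 2E 38 9F 64 E7 E0 06.
Little-endian stores the least-significant byte at the lowest address.
Reassemble most-significant byte first: 06 E0 E7 64 9F 38 2E FD → 0x06E0E7649F382EFD.
0x06E0E7649F382EFD = 495650378364759805.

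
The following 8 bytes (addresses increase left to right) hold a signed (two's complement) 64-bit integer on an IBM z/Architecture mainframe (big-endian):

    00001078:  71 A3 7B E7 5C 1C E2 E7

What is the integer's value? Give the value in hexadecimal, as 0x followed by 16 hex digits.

Big-endian: lowest address holds the most-significant byte.
The bytes are already most-significant first: 0x71A37BE75C1CE2E7.

0x71A37BE75C1CE2E7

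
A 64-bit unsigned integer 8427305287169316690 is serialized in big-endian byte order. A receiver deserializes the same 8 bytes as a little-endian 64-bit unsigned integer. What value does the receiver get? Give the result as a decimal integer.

5951365377707340660

8427305287169316690 in 64-bit hexadecimal is 0x74F3CD82477F9752.
Stored big-endian, the bytes at ascending addresses are 74 F3 CD 82 47 7F 97 52.
Read back as little-endian, the first byte is least significant, giving 0x52977F4782CDF374.
0x52977F4782CDF374 = 5951365377707340660.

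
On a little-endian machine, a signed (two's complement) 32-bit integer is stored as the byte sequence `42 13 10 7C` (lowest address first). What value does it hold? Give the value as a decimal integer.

Little-endian stores the least-significant byte at the lowest address.
Reassemble most-significant byte first: 7C 10 13 42 → 0x7C101342.
0x7C101342 = 2081428290.

2081428290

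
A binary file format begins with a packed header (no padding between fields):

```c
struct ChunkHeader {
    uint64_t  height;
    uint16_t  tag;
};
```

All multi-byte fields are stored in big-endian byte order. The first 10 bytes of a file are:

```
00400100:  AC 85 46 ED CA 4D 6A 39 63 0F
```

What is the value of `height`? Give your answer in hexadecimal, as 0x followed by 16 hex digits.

0xAC8546EDCA4D6A39

`height` is the first field, at byte offset 0, occupying 8 bytes.
Bytes at offsets 0..7: AC 85 46 ED CA 4D 6A 39.
In big-endian order the high byte comes first in memory.
The bytes are already most-significant first: 0xAC8546EDCA4D6A39.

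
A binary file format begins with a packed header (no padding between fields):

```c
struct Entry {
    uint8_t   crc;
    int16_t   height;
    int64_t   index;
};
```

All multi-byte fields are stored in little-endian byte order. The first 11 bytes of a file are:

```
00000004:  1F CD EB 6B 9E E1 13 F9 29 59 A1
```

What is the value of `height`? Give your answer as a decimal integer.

`height` follows `crc` (1 byte), so it starts at byte offset 1 and occupies 2 bytes.
Bytes at offsets 1..2: CD EB.
In little-endian order the low byte comes first in memory.
Reassemble most-significant byte first: EB CD → 0xEBCD.
Top bit is set, so as a signed 16-bit value this is 0xEBCD − 2^16 = -5171.

-5171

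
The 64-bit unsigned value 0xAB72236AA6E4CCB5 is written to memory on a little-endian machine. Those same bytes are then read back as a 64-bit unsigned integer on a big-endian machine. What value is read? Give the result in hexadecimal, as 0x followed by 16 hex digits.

0xB5CCE4A66A2372AB

Stored little-endian, the bytes at ascending addresses are B5 CC E4 A6 6A 23 72 AB.
Read back as big-endian, the last byte is least significant, giving 0xB5CCE4A66A2372AB.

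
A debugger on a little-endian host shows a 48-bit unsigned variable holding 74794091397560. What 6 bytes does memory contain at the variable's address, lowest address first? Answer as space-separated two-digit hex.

74794091397560 in hexadecimal, padded to 48 bits, is 0x44065B3FC1B8.
Split into bytes (most-significant first): 44 06 5B 3F C1 B8.
Little-endian: lowest address holds the least-significant byte.
So at ascending addresses the bytes are B8 C1 3F 5B 06 44.

B8 C1 3F 5B 06 44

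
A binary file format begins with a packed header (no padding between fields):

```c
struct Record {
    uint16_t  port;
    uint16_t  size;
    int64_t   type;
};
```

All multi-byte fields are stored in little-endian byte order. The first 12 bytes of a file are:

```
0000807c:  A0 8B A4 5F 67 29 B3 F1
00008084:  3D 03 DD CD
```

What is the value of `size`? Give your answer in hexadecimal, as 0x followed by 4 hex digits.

0x5FA4

`size` follows `port` (2 bytes), so it starts at byte offset 2 and occupies 2 bytes.
Bytes at offsets 2..3: A4 5F.
Little-endian: lowest address holds the least-significant byte.
Reassemble most-significant byte first: 5F A4 → 0x5FA4.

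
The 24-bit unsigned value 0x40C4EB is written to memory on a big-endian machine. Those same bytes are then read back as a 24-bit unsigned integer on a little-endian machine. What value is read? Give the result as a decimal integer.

Stored big-endian, the bytes at ascending addresses are 40 C4 EB.
Read back as little-endian, the first byte is least significant, giving 0xEBC440.
0xEBC440 = 15451200.

15451200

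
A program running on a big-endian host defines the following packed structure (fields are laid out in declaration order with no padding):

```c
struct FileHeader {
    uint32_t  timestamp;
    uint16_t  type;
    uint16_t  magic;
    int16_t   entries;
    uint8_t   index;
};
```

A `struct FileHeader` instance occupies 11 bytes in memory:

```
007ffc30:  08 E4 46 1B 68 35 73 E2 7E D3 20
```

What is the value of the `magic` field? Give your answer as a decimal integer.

29666

`magic` follows `timestamp` (4 B), `type` (2 B), so it starts at offset 4 + 2 = 6 and occupies 2 bytes.
Bytes at offsets 6..7: 73 E2.
Big-endian: lowest address holds the most-significant byte.
The bytes are already most-significant first: 0x73E2.
0x73E2 = 29666.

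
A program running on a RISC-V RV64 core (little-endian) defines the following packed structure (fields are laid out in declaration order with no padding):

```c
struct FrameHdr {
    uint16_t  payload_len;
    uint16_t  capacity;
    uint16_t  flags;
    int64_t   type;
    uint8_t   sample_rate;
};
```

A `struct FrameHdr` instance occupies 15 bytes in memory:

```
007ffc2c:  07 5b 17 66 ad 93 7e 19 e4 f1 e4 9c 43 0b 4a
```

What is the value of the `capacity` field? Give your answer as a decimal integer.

26135

`capacity` follows `payload_len` (2 bytes), so it starts at byte offset 2 and occupies 2 bytes.
Bytes at offsets 2..3: 17 66.
Little-endian stores the least-significant byte at the lowest address.
Reassemble most-significant byte first: 66 17 → 0x6617.
0x6617 = 26135.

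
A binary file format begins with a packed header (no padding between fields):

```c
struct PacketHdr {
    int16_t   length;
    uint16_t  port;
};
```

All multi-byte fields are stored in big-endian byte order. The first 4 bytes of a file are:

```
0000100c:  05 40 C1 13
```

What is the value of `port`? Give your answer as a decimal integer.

49427

`port` follows `length` (2 bytes), so it starts at byte offset 2 and occupies 2 bytes.
Bytes at offsets 2..3: C1 13.
Big-endian stores the most-significant byte at the lowest address.
The bytes are already most-significant first: 0xC113.
0xC113 = 49427.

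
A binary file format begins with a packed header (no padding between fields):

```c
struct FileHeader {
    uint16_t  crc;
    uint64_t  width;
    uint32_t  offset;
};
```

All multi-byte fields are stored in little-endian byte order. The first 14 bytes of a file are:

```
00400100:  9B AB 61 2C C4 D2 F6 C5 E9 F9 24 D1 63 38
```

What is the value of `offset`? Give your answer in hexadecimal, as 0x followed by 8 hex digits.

0x3863D124

`offset` follows `crc` (2 B), `width` (8 B), so it starts at offset 2 + 8 = 10 and occupies 4 bytes.
Bytes at offsets 10..13: 24 D1 63 38.
Little-endian: lowest address holds the least-significant byte.
Reassemble most-significant byte first: 38 63 D1 24 → 0x3863D124.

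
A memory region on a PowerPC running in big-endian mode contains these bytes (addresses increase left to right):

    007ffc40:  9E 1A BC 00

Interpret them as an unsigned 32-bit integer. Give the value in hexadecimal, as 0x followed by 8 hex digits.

Big-endian stores the most-significant byte at the lowest address.
The bytes are already most-significant first: 0x9E1ABC00.

0x9E1ABC00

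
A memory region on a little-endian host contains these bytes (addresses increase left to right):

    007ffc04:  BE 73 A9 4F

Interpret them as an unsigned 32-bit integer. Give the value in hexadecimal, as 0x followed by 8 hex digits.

Little-endian stores the least-significant byte at the lowest address.
Reassemble most-significant byte first: 4F A9 73 BE → 0x4FA973BE.

0x4FA973BE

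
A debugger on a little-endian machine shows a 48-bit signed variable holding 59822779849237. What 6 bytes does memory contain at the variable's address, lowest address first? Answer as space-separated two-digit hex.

15 DA 8A 93 68 36

59822779849237 in hexadecimal, padded to 48 bits, is 0x3668938ADA15.
Split into bytes (most-significant first): 36 68 93 8A DA 15.
In little-endian order the low byte comes first in memory.
So at ascending addresses the bytes are 15 DA 8A 93 68 36.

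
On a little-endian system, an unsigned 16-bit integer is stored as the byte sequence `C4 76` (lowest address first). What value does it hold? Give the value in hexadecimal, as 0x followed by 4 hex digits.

In little-endian order the low byte comes first in memory.
Reassemble most-significant byte first: 76 C4 → 0x76C4.

0x76C4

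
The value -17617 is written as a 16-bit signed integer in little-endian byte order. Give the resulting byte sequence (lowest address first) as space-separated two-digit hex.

Two's complement of -17617 in 16 bits: 17617 = 0x44D1; invert → 0xBB2E; add 1 → 0xBB2F.
Split into bytes (most-significant first): BB 2F.
In little-endian order the low byte comes first in memory.
So at ascending addresses the bytes are 2F BB.

2F BB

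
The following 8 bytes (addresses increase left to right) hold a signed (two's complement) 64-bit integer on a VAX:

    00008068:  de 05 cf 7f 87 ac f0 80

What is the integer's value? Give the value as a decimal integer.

-9155628344479382050

Little-endian stores the least-significant byte at the lowest address.
Reassemble most-significant byte first: 80 F0 AC 87 7F CF 05 DE → 0x80F0AC877FCF05DE.
Top bit is set, so as a signed 64-bit value this is 0x80F0AC877FCF05DE − 2^64 = -9155628344479382050.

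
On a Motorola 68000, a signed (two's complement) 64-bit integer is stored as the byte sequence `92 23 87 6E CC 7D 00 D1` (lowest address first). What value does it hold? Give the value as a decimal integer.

-7916334810040303407

Big-endian: lowest address holds the most-significant byte.
The bytes are already most-significant first: 0x9223876ECC7D00D1.
Top bit is set, so as a signed 64-bit value this is 0x9223876ECC7D00D1 − 2^64 = -7916334810040303407.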